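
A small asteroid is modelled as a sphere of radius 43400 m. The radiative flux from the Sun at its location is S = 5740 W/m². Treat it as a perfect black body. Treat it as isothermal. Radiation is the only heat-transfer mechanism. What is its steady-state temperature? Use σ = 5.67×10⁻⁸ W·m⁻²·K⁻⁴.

At equilibrium, absorbed power = emitted power.
Absorbing cross-section = πr² = 5.917×10⁹ m²; emitting surface = 4πr² = 2.367×10¹⁰ m² (ratio 4).
S·A_cross = εσ·A_surf·T⁴  ⇒  T⁴ = S/(4σ).
T⁴ = 1.00·5740/(4·5.67×10⁻⁸) = 2.531×10¹⁰ K⁴.
T = (2.531×10¹⁰)^(1/4).

T ≈ 399 K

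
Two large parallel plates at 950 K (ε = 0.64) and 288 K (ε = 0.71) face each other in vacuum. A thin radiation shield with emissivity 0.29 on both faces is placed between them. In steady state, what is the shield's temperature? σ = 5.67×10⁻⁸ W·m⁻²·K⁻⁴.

In steady state the net flux on the hot side equals that on the cold side.
σ(T₁⁴−T_s⁴)/D₁ = σ(T_s⁴−T₂⁴)/D₂, with D₁ = 1/ε₁+1/ε_s−1 = 4.011, D₂ = 1/ε_s+1/ε₂−1 = 3.857.
Solve for T_s⁴: T_s⁴ = (D₂·T₁⁴ + D₁·T₂⁴)/(D₁+D₂) = 4.028×10¹¹ K⁴.

T_s ≈ 797 K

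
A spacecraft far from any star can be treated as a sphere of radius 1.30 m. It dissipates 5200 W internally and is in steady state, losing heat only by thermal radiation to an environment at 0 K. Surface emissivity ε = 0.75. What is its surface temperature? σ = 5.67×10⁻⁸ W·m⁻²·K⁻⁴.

Steady state: internal power = radiated power, P = εσA T⁴.
Radiating area A = 4πr² = 21.24 m².
T⁴ = P/(εσA) = 5200/(0.75·5.67×10⁻⁸·21.24) = 5.758×10⁹ K⁴.
T = (5.758×10⁹)^(1/4).

T ≈ 275 K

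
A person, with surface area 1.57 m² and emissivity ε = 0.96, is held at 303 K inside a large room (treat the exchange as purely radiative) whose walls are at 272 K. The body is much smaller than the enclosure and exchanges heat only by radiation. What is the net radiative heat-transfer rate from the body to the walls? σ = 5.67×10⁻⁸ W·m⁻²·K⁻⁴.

For a small grey body in a large enclosure: P_net = εσA(T_body⁴ − T_wall⁴).
A = 1.57 m²; T_body⁴ − T_wall⁴ = 8.429×10⁹ − 5.474×10⁹ = 2.955×10⁹ K⁴.
|P_net| = 0.96·5.67×10⁻⁸·1.570·2.955×10⁹.

P_net ≈ 253 W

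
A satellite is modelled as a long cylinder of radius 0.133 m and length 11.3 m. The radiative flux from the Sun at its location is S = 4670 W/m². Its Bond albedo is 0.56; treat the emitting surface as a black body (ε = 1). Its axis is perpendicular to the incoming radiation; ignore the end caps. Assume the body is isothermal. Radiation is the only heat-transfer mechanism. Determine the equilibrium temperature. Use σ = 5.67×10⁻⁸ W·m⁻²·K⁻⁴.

At equilibrium, absorbed power = emitted power.
Absorbing cross-section = 2rL = 3.006 m²; emitting surface = 2πrL = 9.443 m² (ratio π).
(1−a)S·A_cross = εσ·A_surf·T⁴  ⇒  T⁴ = (1−a)S/(πσ).
T⁴ = 0.440·4670/(π·5.67×10⁻⁸) = 1.154×10¹⁰ K⁴.
T = (1.154×10¹⁰)^(1/4).

T ≈ 328 K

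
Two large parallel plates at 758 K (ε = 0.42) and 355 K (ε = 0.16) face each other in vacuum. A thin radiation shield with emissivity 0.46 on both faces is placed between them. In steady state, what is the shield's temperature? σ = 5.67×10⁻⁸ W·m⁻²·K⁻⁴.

T_s ≈ 691 K

In steady state the net flux on the hot side equals that on the cold side.
σ(T₁⁴−T_s⁴)/D₁ = σ(T_s⁴−T₂⁴)/D₂, with D₁ = 1/ε₁+1/ε_s−1 = 3.555, D₂ = 1/ε_s+1/ε₂−1 = 7.424.
Solve for T_s⁴: T_s⁴ = (D₂·T₁⁴ + D₁·T₂⁴)/(D₁+D₂) = 2.284×10¹¹ K⁴.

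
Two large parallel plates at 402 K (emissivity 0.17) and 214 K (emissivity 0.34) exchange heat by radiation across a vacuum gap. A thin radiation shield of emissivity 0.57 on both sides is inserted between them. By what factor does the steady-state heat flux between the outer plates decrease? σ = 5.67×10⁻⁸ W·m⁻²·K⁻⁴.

factor ≈ 1.32

Without shield: q₀ = σΔ(T⁴)/(1/ε₁+1/ε₂−1) with denominator 7.824.
With shield the two gaps are in series; the resistances add: (1/ε₁+1/ε_s−1)+(1/ε_s+1/ε₂−1) = 6.637+3.696 = 10.33.
Heat-flux ratio q₀/q = 10.33/7.824.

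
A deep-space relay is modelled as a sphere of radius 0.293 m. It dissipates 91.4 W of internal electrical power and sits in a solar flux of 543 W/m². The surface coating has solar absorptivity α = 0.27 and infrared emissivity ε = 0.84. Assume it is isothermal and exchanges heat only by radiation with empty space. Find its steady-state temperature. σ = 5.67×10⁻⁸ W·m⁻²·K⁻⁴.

At steady state, absorbed solar power + internal power = radiated power.
Absorbed: α·S·A_cross = 0.27·543·0.2697 = 39.54 W (cross-section πr²).
Total input = 39.54 + 91.4 = 130.9 W.
Radiated: εσ·A_surf·T⁴ with A_surf = 4πr² = 1.079 m².
T⁴ = 130.9/(0.84·5.67×10⁻⁸·1.079) = 2.548×10⁹ K⁴.

T ≈ 225 K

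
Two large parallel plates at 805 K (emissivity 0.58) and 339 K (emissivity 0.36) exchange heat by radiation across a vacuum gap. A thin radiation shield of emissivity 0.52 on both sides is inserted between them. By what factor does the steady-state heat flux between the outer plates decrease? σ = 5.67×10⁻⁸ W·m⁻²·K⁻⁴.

factor ≈ 1.81

Without shield: q₀ = σΔ(T⁴)/(1/ε₁+1/ε₂−1) with denominator 3.502.
With shield the two gaps are in series; the resistances add: (1/ε₁+1/ε_s−1)+(1/ε_s+1/ε₂−1) = 2.647+3.701 = 6.348.
Heat-flux ratio q₀/q = 6.348/3.502.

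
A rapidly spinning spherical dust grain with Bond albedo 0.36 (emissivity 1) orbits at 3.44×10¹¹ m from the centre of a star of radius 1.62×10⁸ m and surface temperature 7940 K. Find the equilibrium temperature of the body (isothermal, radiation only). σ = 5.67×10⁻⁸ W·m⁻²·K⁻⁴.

T ≈ 109 K

The star's surface emits σT_*⁴; at distance d the flux is S = σT_*⁴(R_*/d)².
S = 5.67×10⁻⁸·(7940)⁴·(1.62×10⁸/3.44×10¹¹)² = 49.98 W/m².
For an isothermal sphere T⁴ = (1−a)S/(4σ) = 1.410×10⁸ K⁴.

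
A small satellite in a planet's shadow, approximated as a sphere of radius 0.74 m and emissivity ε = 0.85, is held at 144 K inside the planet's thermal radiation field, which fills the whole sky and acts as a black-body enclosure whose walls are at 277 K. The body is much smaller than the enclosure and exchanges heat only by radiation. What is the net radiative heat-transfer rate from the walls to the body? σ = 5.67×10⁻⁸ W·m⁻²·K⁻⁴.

P_net ≈ 1810 W

For a small grey body in a large enclosure: P_net = εσA(T_body⁴ − T_wall⁴).
A = 4πr² = 6.881 m²; T_body⁴ − T_wall⁴ = 4.300×10⁸ − 5.887×10⁹ = -5.457×10⁹ K⁴.
|P_net| = 0.85·5.67×10⁻⁸·6.881·5.457×10⁹.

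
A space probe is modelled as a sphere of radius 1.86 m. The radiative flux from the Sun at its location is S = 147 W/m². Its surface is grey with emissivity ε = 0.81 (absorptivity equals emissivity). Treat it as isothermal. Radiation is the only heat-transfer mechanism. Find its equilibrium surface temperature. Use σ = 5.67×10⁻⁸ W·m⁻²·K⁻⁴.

At equilibrium, absorbed power = emitted power.
Absorbing cross-section = πr² = 10.87 m²; emitting surface = 4πr² = 43.47 m² (ratio 4).
εS·A_cross = εσ·A_surf·T⁴  ⇒  T⁴ = S/(4σ)   (ε cancels).
T⁴ = 147/(4·5.67×10⁻⁸) = 6.481×10⁸ K⁴.
T = (6.481×10⁸)^(1/4).

T ≈ 160 K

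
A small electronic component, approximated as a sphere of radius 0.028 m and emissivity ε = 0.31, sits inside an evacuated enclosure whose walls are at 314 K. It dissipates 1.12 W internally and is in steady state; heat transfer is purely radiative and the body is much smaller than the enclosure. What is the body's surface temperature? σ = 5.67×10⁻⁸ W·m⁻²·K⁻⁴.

For a small grey body in a large enclosure, net radiated power = εσA(T⁴ − T_w⁴).
Steady state: P = εσA(T⁴ − T_w⁴) with A = 4πr² = 0.009852 m².
T⁴ = P/(εσA) + T_w⁴ = 1.12/(0.31·5.67×10⁻⁸·0.009852) + (314)⁴
    = 6.468×10⁹ + 9.721×10⁹ = 1.619×10¹⁰ K⁴.

T ≈ 357 K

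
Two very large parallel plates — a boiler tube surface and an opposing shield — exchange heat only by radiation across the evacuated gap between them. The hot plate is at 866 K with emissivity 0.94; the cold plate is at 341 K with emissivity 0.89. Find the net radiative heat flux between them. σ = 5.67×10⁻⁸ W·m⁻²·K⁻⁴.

For two infinite grey parallel plates, q = σ(T₁⁴ − T₂⁴)/(1/ε₁ + 1/ε₂ − 1).
T₁⁴ − T₂⁴ = 5.624×10¹¹ − 1.352×10¹⁰ = 5.489×10¹¹ K⁴.
1/ε₁ + 1/ε₂ − 1 = 1.064 + 1.124 − 1 = 1.187.
q = 5.67×10⁻⁸ × 5.489×10¹¹ / 1.187.

q ≈ 26200 W/m²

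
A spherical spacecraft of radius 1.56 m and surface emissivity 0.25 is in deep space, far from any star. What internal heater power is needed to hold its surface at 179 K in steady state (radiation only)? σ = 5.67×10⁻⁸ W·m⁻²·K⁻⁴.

P = εσ·4πr²·T⁴.
4πr² = 30.58 m²; T⁴ = 1.027×10⁹ K⁴.
P = 0.25·5.67×10⁻⁸·30.58·1.027×10⁹.

P ≈ 445 W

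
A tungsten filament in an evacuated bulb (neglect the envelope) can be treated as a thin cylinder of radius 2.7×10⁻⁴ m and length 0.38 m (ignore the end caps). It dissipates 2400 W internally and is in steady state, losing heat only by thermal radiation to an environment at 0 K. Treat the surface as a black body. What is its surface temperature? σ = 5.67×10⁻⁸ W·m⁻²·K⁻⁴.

T ≈ 2850 K

Steady state: internal power = radiated power, P = εσA T⁴.
Radiating area A = 2πrL = 6.447×10⁻⁴ m².
T⁴ = P/(εσA) = 2400/(1.0·5.67×10⁻⁸·6.447×10⁻⁴) = 6.566×10¹³ K⁴.
T = (6.566×10¹³)^(1/4).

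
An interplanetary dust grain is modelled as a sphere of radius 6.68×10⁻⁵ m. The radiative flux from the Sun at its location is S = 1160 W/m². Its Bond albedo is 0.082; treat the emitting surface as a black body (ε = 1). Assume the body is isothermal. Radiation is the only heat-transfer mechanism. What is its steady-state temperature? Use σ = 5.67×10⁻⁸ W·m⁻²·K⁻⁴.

T ≈ 262 K

At equilibrium, absorbed power = emitted power.
Absorbing cross-section = πr² = 1.402×10⁻⁸ m²; emitting surface = 4πr² = 5.607×10⁻⁸ m² (ratio 4).
(1−a)S·A_cross = εσ·A_surf·T⁴  ⇒  T⁴ = (1−a)S/(4σ).
T⁴ = 0.918·1160/(4·5.67×10⁻⁸) = 4.695×10⁹ K⁴.
T = (4.695×10⁹)^(1/4).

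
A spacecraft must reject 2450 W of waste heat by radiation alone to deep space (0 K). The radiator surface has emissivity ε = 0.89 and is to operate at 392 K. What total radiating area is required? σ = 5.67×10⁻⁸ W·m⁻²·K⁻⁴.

P = εσA T⁴ ⇒ A = P/(εσT⁴).
T⁴ = 2.361×10¹⁰ K⁴.
A = 2450/(0.89 × 5.67×10⁻⁸ × 2.361×10¹⁰).

A ≈ 2.06 m²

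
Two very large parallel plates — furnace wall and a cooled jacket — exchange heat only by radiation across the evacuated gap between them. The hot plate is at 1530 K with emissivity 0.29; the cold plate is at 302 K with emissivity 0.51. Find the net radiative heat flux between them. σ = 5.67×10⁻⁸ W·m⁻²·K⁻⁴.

q ≈ 70400 W/m²

For two infinite grey parallel plates, q = σ(T₁⁴ − T₂⁴)/(1/ε₁ + 1/ε₂ − 1).
T₁⁴ − T₂⁴ = 5.480×10¹² − 8.318×10⁹ = 5.471×10¹² K⁴.
1/ε₁ + 1/ε₂ − 1 = 3.448 + 1.961 − 1 = 4.409.
q = 5.67×10⁻⁸ × 5.471×10¹² / 4.409.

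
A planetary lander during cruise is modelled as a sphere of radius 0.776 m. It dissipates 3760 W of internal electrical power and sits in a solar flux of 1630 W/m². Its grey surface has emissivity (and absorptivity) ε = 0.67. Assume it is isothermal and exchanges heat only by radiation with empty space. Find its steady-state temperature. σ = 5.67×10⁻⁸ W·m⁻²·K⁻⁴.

At steady state, absorbed solar power + internal power = radiated power.
Absorbed: α·S·A_cross = 0.67·1630·1.892 = 2066 W (cross-section πr²).
Total input = 2066 + 3760 = 5826 W.
Radiated: εσ·A_surf·T⁴ with A_surf = 4πr² = 7.567 m².
T⁴ = 5826/(0.67·5.67×10⁻⁸·7.567) = 2.027×10¹⁰ K⁴.

T ≈ 377 K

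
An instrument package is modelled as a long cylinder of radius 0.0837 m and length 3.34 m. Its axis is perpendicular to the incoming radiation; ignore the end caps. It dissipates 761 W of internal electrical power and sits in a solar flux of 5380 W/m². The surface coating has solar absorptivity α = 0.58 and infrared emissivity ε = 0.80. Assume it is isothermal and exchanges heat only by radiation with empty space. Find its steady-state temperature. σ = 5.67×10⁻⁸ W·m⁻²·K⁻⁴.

T ≈ 421 K

At steady state, absorbed solar power + internal power = radiated power.
Absorbed: α·S·A_cross = 0.58·5380·0.5591 = 1745 W (cross-section 2rL).
Total input = 1745 + 761 = 2506 W.
Radiated: εσ·A_surf·T⁴ with A_surf = 2πrL = 1.757 m².
T⁴ = 2506/(0.80·5.67×10⁻⁸·1.757) = 3.145×10¹⁰ K⁴.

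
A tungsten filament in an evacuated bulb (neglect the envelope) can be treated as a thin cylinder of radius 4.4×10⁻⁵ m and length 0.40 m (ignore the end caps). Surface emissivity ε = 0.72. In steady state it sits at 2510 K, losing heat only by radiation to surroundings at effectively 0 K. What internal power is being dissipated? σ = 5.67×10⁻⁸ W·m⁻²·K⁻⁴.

P ≈ 179 W

Steady state: P = εσA T⁴.
A = 2πrL = 1.106×10⁻⁴ m²; T⁴ = (2510)⁴ = 3.969×10¹³ K⁴.
P = 0.72 × 5.67×10⁻⁸ × 1.106×10⁻⁴ × 3.969×10¹³.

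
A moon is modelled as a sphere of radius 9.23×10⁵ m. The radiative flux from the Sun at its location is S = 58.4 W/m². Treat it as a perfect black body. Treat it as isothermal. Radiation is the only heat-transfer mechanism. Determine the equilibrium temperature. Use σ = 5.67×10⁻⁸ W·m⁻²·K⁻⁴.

T ≈ 127 K

At equilibrium, absorbed power = emitted power.
Absorbing cross-section = πr² = 2.676×10¹² m²; emitting surface = 4πr² = 1.071×10¹³ m² (ratio 4).
S·A_cross = εσ·A_surf·T⁴  ⇒  T⁴ = S/(4σ).
T⁴ = 1.00·58.4/(4·5.67×10⁻⁸) = 2.575×10⁸ K⁴.
T = (2.575×10⁸)^(1/4).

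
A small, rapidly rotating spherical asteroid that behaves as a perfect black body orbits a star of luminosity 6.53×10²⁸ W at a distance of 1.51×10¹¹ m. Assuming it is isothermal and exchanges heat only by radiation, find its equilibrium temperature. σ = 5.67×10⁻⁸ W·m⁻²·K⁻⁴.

T ≈ 1000 K

First find the stellar flux at distance d: S = L/(4πd²) = 6.53×10²⁸/(4π·(1.51×10¹¹)²) = 2.279×10⁵ W/m².
For an isothermal sphere, absorbed (1−a)S·πr² = emitted σ·4πr²·T⁴, so T⁴ = (1−a)S/(4σ).
T⁴ = 1.00·2.279×10⁵/(4·5.67×10⁻⁸) = 1.005×10¹² K⁴.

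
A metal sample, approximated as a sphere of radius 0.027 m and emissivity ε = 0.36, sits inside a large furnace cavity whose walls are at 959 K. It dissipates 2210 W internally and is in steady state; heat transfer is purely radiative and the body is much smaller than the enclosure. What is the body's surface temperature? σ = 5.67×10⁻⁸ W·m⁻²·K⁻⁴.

For a small grey body in a large enclosure, net radiated power = εσA(T⁴ − T_w⁴).
Steady state: P = εσA(T⁴ − T_w⁴) with A = 4πr² = 0.009161 m².
T⁴ = P/(εσA) + T_w⁴ = 2210/(0.36·5.67×10⁻⁸·0.009161) + (959)⁴
    = 1.182×10¹³ + 8.458×10¹¹ = 1.266×10¹³ K⁴.

T ≈ 1890 K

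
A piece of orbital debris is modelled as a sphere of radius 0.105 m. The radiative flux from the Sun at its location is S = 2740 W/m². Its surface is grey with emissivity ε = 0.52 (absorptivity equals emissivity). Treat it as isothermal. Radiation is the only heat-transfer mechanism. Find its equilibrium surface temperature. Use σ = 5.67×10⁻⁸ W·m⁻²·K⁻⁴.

At equilibrium, absorbed power = emitted power.
Absorbing cross-section = πr² = 0.03464 m²; emitting surface = 4πr² = 0.1385 m² (ratio 4).
εS·A_cross = εσ·A_surf·T⁴  ⇒  T⁴ = S/(4σ)   (ε cancels).
T⁴ = 2740/(4·5.67×10⁻⁸) = 1.208×10¹⁰ K⁴.
T = (1.208×10¹⁰)^(1/4).

T ≈ 332 K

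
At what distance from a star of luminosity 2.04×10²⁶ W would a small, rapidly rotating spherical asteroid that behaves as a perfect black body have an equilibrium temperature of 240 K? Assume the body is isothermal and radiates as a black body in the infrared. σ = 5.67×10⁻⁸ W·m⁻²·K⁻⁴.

For an isothermal black-emitting sphere, (1−a)S·πr² = σ·4πr²·T⁴ ⇒ S = 4σT⁴/(1−a).
S = 4·5.67×10⁻⁸·(240)⁴/1.00 = 752.5 W/m².
Flux falls as S = L/(4πd²), so d = √(L/(4πS)) = √(2.04×10²⁶/(4π·752.5)).

d ≈ 1.47×10¹¹ m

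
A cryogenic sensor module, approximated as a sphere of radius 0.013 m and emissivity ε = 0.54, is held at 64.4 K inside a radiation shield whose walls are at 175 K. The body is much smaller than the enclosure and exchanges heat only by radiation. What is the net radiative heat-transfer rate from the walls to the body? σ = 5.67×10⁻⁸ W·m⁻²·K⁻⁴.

P_net ≈ 0.0599 W

For a small grey body in a large enclosure: P_net = εσA(T_body⁴ − T_wall⁴).
A = 4πr² = 0.002124 m²; T_body⁴ − T_wall⁴ = 1.720×10⁷ − 9.379×10⁸ = -9.207×10⁸ K⁴.
|P_net| = 0.54·5.67×10⁻⁸·0.002124·9.207×10⁸.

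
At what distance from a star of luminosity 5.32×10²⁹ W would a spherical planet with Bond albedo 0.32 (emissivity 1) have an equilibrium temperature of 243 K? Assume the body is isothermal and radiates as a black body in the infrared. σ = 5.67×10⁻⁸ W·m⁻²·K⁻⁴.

d ≈ 6.03×10¹² m

For an isothermal black-emitting sphere, (1−a)S·πr² = σ·4πr²·T⁴ ⇒ S = 4σT⁴/(1−a).
S = 4·5.67×10⁻⁸·(243)⁴/0.680 = 1163 W/m².
Flux falls as S = L/(4πd²), so d = √(L/(4πS)) = √(5.32×10²⁹/(4π·1163)).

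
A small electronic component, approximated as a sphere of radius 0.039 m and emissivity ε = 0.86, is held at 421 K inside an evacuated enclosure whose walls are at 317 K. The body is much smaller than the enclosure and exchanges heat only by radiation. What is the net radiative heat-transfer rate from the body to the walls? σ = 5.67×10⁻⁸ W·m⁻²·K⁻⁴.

For a small grey body in a large enclosure: P_net = εσA(T_body⁴ − T_wall⁴).
A = 4πr² = 0.01911 m²; T_body⁴ − T_wall⁴ = 3.141×10¹⁰ − 1.010×10¹⁰ = 2.132×10¹⁰ K⁴.
|P_net| = 0.86·5.67×10⁻⁸·0.01911·2.132×10¹⁰.

P_net ≈ 19.9 W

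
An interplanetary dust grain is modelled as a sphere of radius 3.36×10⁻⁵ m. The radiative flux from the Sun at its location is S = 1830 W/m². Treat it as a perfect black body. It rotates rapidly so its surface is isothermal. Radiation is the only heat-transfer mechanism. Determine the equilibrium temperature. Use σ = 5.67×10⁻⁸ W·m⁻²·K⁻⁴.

At equilibrium, absorbed power = emitted power.
Absorbing cross-section = πr² = 3.547×10⁻⁹ m²; emitting surface = 4πr² = 1.419×10⁻⁸ m² (ratio 4).
S·A_cross = εσ·A_surf·T⁴  ⇒  T⁴ = S/(4σ).
T⁴ = 1.00·1830/(4·5.67×10⁻⁸) = 8.069×10⁹ K⁴.
T = (8.069×10⁹)^(1/4).

T ≈ 300 K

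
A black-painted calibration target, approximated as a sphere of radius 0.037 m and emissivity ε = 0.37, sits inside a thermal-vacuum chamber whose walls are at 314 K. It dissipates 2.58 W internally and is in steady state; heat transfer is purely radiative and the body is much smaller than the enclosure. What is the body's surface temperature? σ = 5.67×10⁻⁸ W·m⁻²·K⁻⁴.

T ≈ 360 K

For a small grey body in a large enclosure, net radiated power = εσA(T⁴ − T_w⁴).
Steady state: P = εσA(T⁴ − T_w⁴) with A = 4πr² = 0.01720 m².
T⁴ = P/(εσA) + T_w⁴ = 2.58/(0.37·5.67×10⁻⁸·0.01720) + (314)⁴
    = 7.149×10⁹ + 9.721×10⁹ = 1.687×10¹⁰ K⁴.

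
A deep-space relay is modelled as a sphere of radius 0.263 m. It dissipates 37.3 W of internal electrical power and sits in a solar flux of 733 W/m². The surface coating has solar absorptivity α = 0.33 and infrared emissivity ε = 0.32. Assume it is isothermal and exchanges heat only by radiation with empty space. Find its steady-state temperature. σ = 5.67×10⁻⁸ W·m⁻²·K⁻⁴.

At steady state, absorbed solar power + internal power = radiated power.
Absorbed: α·S·A_cross = 0.33·733·0.2173 = 52.56 W (cross-section πr²).
Total input = 52.56 + 37.3 = 89.86 W.
Radiated: εσ·A_surf·T⁴ with A_surf = 4πr² = 0.8692 m².
T⁴ = 89.86/(0.32·5.67×10⁻⁸·0.8692) = 5.698×10⁹ K⁴.

T ≈ 275 K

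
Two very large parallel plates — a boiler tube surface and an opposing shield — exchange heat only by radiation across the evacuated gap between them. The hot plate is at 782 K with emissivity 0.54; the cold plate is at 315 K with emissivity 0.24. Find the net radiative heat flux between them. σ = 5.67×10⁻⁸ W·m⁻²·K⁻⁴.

For two infinite grey parallel plates, q = σ(T₁⁴ − T₂⁴)/(1/ε₁ + 1/ε₂ − 1).
T₁⁴ − T₂⁴ = 3.740×10¹¹ − 9.846×10⁹ = 3.641×10¹¹ K⁴.
1/ε₁ + 1/ε₂ − 1 = 1.852 + 4.167 − 1 = 5.019.
q = 5.67×10⁻⁸ × 3.641×10¹¹ / 5.019.

q ≈ 4110 W/m²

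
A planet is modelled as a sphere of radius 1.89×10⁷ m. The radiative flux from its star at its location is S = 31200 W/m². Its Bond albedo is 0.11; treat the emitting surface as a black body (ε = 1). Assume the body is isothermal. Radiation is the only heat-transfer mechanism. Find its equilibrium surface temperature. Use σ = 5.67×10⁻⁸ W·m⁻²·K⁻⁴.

At equilibrium, absorbed power = emitted power.
Absorbing cross-section = πr² = 1.122×10¹⁵ m²; emitting surface = 4πr² = 4.489×10¹⁵ m² (ratio 4).
(1−a)S·A_cross = εσ·A_surf·T⁴  ⇒  T⁴ = (1−a)S/(4σ).
T⁴ = 0.890·31200/(4·5.67×10⁻⁸) = 1.224×10¹¹ K⁴.
T = (1.224×10¹¹)^(1/4).

T ≈ 592 K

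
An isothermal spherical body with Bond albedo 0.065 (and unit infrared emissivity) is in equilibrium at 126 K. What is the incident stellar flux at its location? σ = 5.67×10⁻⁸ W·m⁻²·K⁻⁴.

(1−a)S·πr² = σ·4πr²·T⁴ ⇒ S = 4σT⁴/(1−a).
S = 4·5.67×10⁻⁸·2.520×10⁸/0.935.

S ≈ 61.1 W/m²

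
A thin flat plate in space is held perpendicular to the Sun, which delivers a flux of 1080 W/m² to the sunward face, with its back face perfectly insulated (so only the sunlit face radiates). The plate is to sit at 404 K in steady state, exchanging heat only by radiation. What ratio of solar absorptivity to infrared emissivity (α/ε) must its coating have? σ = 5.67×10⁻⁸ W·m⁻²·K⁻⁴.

Balance: αS·A = εσ·1A·T⁴ ⇒ α/ε = σT⁴/S.
α/ε = 5.67×10⁻⁸·(404)⁴/1080 = 5.67×10⁻⁸·2.664×10¹⁰/1080.

α/ε ≈ 1.40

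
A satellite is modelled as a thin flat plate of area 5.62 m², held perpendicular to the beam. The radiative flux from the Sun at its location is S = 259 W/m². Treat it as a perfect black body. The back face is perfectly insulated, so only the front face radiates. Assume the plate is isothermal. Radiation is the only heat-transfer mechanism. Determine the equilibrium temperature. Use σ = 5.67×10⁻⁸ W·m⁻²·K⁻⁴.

T ≈ 260 K

At equilibrium, absorbed power = emitted power.
Absorbing cross-section = A = 5.620 m²; emitting surface = A = 5.620 m² (ratio 1).
S·A_cross = εσ·A_surf·T⁴  ⇒  T⁴ = S/(1σ).
T⁴ = 1.00·259/(1·5.67×10⁻⁸) = 4.568×10⁹ K⁴.
T = (4.568×10⁹)^(1/4).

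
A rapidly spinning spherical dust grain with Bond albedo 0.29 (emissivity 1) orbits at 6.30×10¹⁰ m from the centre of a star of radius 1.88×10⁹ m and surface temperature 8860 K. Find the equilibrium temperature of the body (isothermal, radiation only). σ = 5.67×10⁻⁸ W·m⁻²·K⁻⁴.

T ≈ 993 K

The star's surface emits σT_*⁴; at distance d the flux is S = σT_*⁴(R_*/d)².
S = 5.67×10⁻⁸·(8860)⁴·(1.88×10⁹/6.30×10¹⁰)² = 3.111×10⁵ W/m².
For an isothermal sphere T⁴ = (1−a)S/(4σ) = 9.740×10¹¹ K⁴.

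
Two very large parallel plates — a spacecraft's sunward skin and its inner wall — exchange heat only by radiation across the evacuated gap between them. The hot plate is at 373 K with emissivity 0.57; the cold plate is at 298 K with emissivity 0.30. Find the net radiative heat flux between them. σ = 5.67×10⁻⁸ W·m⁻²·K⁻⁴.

For two infinite grey parallel plates, q = σ(T₁⁴ − T₂⁴)/(1/ε₁ + 1/ε₂ − 1).
T₁⁴ − T₂⁴ = 1.936×10¹⁰ − 7.886×10⁹ = 1.147×10¹⁰ K⁴.
1/ε₁ + 1/ε₂ − 1 = 1.754 + 3.333 − 1 = 4.088.
q = 5.67×10⁻⁸ × 1.147×10¹⁰ / 4.088.

q ≈ 159 W/m²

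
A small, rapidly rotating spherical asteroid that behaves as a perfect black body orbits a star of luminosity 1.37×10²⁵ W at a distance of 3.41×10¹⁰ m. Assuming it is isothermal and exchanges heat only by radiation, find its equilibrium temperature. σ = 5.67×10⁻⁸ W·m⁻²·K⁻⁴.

First find the stellar flux at distance d: S = L/(4πd²) = 1.37×10²⁵/(4π·(3.41×10¹⁰)²) = 937.6 W/m².
For an isothermal sphere, absorbed (1−a)S·πr² = emitted σ·4πr²·T⁴, so T⁴ = (1−a)S/(4σ).
T⁴ = 1.00·937.6/(4·5.67×10⁻⁸) = 4.134×10⁹ K⁴.

T ≈ 254 K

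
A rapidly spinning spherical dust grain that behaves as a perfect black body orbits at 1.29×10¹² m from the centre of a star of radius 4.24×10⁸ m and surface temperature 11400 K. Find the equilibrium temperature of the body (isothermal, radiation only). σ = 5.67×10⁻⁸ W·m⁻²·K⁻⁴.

T ≈ 146 K

The star's surface emits σT_*⁴; at distance d the flux is S = σT_*⁴(R_*/d)².
S = 5.67×10⁻⁸·(11400)⁴·(4.24×10⁸/1.29×10¹²)² = 103.5 W/m².
For an isothermal sphere T⁴ = (1−a)S/(4σ) = 4.562×10⁸ K⁴.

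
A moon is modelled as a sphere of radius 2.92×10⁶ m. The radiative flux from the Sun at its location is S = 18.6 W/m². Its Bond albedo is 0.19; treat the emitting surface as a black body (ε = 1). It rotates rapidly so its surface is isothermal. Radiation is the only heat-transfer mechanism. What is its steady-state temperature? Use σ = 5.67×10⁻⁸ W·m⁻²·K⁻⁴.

At equilibrium, absorbed power = emitted power.
Absorbing cross-section = πr² = 2.679×10¹³ m²; emitting surface = 4πr² = 1.071×10¹⁴ m² (ratio 4).
(1−a)S·A_cross = εσ·A_surf·T⁴  ⇒  T⁴ = (1−a)S/(4σ).
T⁴ = 0.810·18.6/(4·5.67×10⁻⁸) = 6.643×10⁷ K⁴.
T = (6.643×10⁷)^(1/4).

T ≈ 90.3 K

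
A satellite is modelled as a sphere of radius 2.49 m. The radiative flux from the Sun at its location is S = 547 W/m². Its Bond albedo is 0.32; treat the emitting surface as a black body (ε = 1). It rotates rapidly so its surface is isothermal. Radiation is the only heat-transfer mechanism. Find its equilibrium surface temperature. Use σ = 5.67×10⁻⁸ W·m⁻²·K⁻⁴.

At equilibrium, absorbed power = emitted power.
Absorbing cross-section = πr² = 19.48 m²; emitting surface = 4πr² = 77.91 m² (ratio 4).
(1−a)S·A_cross = εσ·A_surf·T⁴  ⇒  T⁴ = (1−a)S/(4σ).
T⁴ = 0.680·547/(4·5.67×10⁻⁸) = 1.640×10⁹ K⁴.
T = (1.640×10⁹)^(1/4).

T ≈ 201 K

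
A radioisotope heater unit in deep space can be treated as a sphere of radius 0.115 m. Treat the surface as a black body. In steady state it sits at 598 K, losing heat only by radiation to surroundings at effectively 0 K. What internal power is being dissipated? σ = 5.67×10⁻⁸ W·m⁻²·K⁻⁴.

Steady state: P = εσA T⁴.
A = 4πr² = 0.1662 m²; T⁴ = (598)⁴ = 1.279×10¹¹ K⁴.
P = 1.0 × 5.67×10⁻⁸ × 0.1662 × 1.279×10¹¹.

P ≈ 1210 W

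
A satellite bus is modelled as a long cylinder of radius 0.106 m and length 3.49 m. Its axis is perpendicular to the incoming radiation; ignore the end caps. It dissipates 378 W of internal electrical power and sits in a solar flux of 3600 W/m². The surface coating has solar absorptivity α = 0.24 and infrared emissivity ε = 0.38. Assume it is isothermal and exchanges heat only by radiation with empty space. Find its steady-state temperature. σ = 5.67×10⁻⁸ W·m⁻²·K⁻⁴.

T ≈ 378 K

At steady state, absorbed solar power + internal power = radiated power.
Absorbed: α·S·A_cross = 0.24·3600·0.7399 = 639.3 W (cross-section 2rL).
Total input = 639.3 + 378 = 1017 W.
Radiated: εσ·A_surf·T⁴ with A_surf = 2πrL = 2.324 m².
T⁴ = 1017/(0.38·5.67×10⁻⁸·2.324) = 2.031×10¹⁰ K⁴.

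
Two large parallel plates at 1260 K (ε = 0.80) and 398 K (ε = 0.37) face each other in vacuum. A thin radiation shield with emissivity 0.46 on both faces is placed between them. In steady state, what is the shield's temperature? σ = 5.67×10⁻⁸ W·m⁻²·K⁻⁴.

In steady state the net flux on the hot side equals that on the cold side.
σ(T₁⁴−T_s⁴)/D₁ = σ(T_s⁴−T₂⁴)/D₂, with D₁ = 1/ε₁+1/ε_s−1 = 2.424, D₂ = 1/ε_s+1/ε₂−1 = 3.877.
Solve for T_s⁴: T_s⁴ = (D₂·T₁⁴ + D₁·T₂⁴)/(D₁+D₂) = 1.560×10¹² K⁴.

T_s ≈ 1120 K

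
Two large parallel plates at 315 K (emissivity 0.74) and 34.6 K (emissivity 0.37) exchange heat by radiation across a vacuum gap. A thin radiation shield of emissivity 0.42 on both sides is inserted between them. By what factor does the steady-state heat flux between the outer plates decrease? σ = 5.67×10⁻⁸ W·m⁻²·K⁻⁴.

factor ≈ 2.23

Without shield: q₀ = σΔ(T⁴)/(1/ε₁+1/ε₂−1) with denominator 3.054.
With shield the two gaps are in series; the resistances add: (1/ε₁+1/ε_s−1)+(1/ε_s+1/ε₂−1) = 2.732+4.084 = 6.816.
Heat-flux ratio q₀/q = 6.816/3.054.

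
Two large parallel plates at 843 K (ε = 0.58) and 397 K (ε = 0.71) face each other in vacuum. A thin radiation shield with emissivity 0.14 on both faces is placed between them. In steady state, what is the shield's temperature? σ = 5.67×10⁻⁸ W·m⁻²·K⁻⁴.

T_s ≈ 714 K

In steady state the net flux on the hot side equals that on the cold side.
σ(T₁⁴−T_s⁴)/D₁ = σ(T_s⁴−T₂⁴)/D₂, with D₁ = 1/ε₁+1/ε_s−1 = 7.867, D₂ = 1/ε_s+1/ε₂−1 = 7.551.
Solve for T_s⁴: T_s⁴ = (D₂·T₁⁴ + D₁·T₂⁴)/(D₁+D₂) = 2.600×10¹¹ K⁴.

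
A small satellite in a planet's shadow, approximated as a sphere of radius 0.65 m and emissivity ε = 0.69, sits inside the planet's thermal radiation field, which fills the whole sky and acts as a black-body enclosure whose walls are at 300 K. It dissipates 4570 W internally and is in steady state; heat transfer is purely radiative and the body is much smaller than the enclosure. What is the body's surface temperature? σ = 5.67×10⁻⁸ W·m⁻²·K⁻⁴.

T ≈ 417 K

For a small grey body in a large enclosure, net radiated power = εσA(T⁴ − T_w⁴).
Steady state: P = εσA(T⁴ − T_w⁴) with A = 4πr² = 5.309 m².
T⁴ = P/(εσA) + T_w⁴ = 4570/(0.69·5.67×10⁻⁸·5.309) + (300)⁴
    = 2.200×10¹⁰ + 8.100×10⁹ = 3.010×10¹⁰ K⁴.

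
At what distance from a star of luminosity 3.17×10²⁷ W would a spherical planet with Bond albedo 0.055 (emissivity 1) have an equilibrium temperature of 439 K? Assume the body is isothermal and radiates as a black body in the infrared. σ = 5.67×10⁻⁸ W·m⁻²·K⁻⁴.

For an isothermal black-emitting sphere, (1−a)S·πr² = σ·4πr²·T⁴ ⇒ S = 4σT⁴/(1−a).
S = 4·5.67×10⁻⁸·(439)⁴/0.945 = 8914 W/m².
Flux falls as S = L/(4πd²), so d = √(L/(4πS)) = √(3.17×10²⁷/(4π·8914)).

d ≈ 1.68×10¹¹ m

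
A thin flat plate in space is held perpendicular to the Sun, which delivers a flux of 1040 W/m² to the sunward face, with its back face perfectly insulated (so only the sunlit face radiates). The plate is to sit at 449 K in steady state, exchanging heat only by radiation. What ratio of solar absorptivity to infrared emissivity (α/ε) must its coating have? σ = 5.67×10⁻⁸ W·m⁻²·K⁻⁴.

α/ε ≈ 2.22

Balance: αS·A = εσ·1A·T⁴ ⇒ α/ε = σT⁴/S.
α/ε = 5.67×10⁻⁸·(449)⁴/1040 = 5.67×10⁻⁸·4.064×10¹⁰/1040.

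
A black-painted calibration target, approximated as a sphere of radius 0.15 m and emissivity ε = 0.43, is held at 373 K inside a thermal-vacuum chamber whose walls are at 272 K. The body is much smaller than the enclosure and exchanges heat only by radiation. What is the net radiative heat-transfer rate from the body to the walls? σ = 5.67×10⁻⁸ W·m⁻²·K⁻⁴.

P_net ≈ 95.7 W

For a small grey body in a large enclosure: P_net = εσA(T_body⁴ − T_wall⁴).
A = 4πr² = 0.2827 m²; T_body⁴ − T_wall⁴ = 1.936×10¹⁰ − 5.474×10⁹ = 1.388×10¹⁰ K⁴.
|P_net| = 0.43·5.67×10⁻⁸·0.2827·1.388×10¹⁰.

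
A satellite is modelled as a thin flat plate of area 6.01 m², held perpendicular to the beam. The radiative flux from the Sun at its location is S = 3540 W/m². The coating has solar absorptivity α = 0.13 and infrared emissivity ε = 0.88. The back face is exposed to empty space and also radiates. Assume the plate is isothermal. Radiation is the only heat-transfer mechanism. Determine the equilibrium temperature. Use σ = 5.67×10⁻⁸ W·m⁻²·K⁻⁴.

T ≈ 261 K

At equilibrium, absorbed power = emitted power.
Absorbing cross-section = A = 6.010 m²; emitting surface = 2A = 12.02 m² (ratio 2).
αS·A_cross = εσ·A_surf·T⁴  ⇒  T⁴ = αS/(ε·2σ).
T⁴ = 0.130·3540/(0.88·2·5.67×10⁻⁸) = 4.612×10⁹ K⁴.
T = (4.612×10⁹)^(1/4).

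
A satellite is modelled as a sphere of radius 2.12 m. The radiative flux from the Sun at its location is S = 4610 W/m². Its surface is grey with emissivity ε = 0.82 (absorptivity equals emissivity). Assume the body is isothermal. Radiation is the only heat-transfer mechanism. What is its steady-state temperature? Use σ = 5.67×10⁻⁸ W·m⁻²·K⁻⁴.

At equilibrium, absorbed power = emitted power.
Absorbing cross-section = πr² = 14.12 m²; emitting surface = 4πr² = 56.48 m² (ratio 4).
εS·A_cross = εσ·A_surf·T⁴  ⇒  T⁴ = S/(4σ)   (ε cancels).
T⁴ = 4610/(4·5.67×10⁻⁸) = 2.033×10¹⁰ K⁴.
T = (2.033×10¹⁰)^(1/4).

T ≈ 378 K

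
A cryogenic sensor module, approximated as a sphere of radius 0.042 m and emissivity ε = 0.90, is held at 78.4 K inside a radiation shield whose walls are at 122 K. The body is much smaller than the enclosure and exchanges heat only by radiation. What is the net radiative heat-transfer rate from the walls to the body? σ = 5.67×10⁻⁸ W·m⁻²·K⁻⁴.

For a small grey body in a large enclosure: P_net = εσA(T_body⁴ − T_wall⁴).
A = 4πr² = 0.02217 m²; T_body⁴ − T_wall⁴ = 3.778×10⁷ − 2.215×10⁸ = -1.838×10⁸ K⁴.
|P_net| = 0.90·5.67×10⁻⁸·0.02217·1.838×10⁸.

P_net ≈ 0.208 W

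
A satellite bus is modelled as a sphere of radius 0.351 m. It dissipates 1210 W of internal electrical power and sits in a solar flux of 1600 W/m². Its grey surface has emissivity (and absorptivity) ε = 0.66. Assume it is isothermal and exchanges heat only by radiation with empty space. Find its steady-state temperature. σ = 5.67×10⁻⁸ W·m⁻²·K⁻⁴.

At steady state, absorbed solar power + internal power = radiated power.
Absorbed: α·S·A_cross = 0.66·1600·0.3870 = 408.7 W (cross-section πr²).
Total input = 408.7 + 1210 = 1619 W.
Radiated: εσ·A_surf·T⁴ with A_surf = 4πr² = 1.548 m².
T⁴ = 1619/(0.66·5.67×10⁻⁸·1.548) = 2.794×10¹⁰ K⁴.

T ≈ 409 K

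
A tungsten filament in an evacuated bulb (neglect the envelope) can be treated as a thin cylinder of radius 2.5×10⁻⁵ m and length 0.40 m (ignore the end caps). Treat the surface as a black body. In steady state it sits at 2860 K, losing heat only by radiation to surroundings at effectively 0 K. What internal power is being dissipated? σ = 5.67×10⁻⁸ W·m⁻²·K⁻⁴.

P ≈ 238 W

Steady state: P = εσA T⁴.
A = 2πrL = 6.283×10⁻⁵ m²; T⁴ = (2860)⁴ = 6.691×10¹³ K⁴.
P = 1.0 × 5.67×10⁻⁸ × 6.283×10⁻⁵ × 6.691×10¹³.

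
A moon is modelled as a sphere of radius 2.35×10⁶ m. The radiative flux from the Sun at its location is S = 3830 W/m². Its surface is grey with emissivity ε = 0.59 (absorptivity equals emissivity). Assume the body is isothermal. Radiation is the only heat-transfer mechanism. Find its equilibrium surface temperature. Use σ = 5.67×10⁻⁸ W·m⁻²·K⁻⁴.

T ≈ 360 K

At equilibrium, absorbed power = emitted power.
Absorbing cross-section = πr² = 1.735×10¹³ m²; emitting surface = 4πr² = 6.940×10¹³ m² (ratio 4).
εS·A_cross = εσ·A_surf·T⁴  ⇒  T⁴ = S/(4σ)   (ε cancels).
T⁴ = 3830/(4·5.67×10⁻⁸) = 1.689×10¹⁰ K⁴.
T = (1.689×10¹⁰)^(1/4).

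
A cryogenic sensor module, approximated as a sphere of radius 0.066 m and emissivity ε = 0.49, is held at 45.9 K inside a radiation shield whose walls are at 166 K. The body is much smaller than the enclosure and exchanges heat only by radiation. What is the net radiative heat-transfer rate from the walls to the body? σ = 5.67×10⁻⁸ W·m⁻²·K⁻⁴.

For a small grey body in a large enclosure: P_net = εσA(T_body⁴ − T_wall⁴).
A = 4πr² = 0.05474 m²; T_body⁴ − T_wall⁴ = 4.439×10⁶ − 7.593×10⁸ = -7.549×10⁸ K⁴.
|P_net| = 0.49·5.67×10⁻⁸·0.05474·7.549×10⁸.

P_net ≈ 1.15 W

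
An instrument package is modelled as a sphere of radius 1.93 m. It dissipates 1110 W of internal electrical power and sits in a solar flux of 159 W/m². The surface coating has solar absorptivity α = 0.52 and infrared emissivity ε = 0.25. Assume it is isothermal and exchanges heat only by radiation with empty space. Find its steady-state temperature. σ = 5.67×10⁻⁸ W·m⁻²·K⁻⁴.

T ≈ 237 K

At steady state, absorbed solar power + internal power = radiated power.
Absorbed: α·S·A_cross = 0.52·159·11.70 = 967.5 W (cross-section πr²).
Total input = 967.5 + 1110 = 2078 W.
Radiated: εσ·A_surf·T⁴ with A_surf = 4πr² = 46.81 m².
T⁴ = 2078/(0.25·5.67×10⁻⁸·46.81) = 3.131×10⁹ K⁴.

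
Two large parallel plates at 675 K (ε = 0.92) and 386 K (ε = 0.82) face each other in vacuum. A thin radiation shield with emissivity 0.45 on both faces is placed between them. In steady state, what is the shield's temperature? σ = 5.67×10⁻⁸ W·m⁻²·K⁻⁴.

T_s ≈ 585 K

In steady state the net flux on the hot side equals that on the cold side.
σ(T₁⁴−T_s⁴)/D₁ = σ(T_s⁴−T₂⁴)/D₂, with D₁ = 1/ε₁+1/ε_s−1 = 2.309, D₂ = 1/ε_s+1/ε₂−1 = 2.442.
Solve for T_s⁴: T_s⁴ = (D₂·T₁⁴ + D₁·T₂⁴)/(D₁+D₂) = 1.175×10¹¹ K⁴.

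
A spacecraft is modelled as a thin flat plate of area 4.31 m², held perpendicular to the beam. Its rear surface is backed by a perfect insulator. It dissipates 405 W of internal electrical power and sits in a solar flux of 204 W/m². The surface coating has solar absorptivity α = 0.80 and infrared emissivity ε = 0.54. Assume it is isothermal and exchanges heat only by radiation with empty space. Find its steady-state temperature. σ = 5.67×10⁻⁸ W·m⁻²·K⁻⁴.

At steady state, absorbed solar power + internal power = radiated power.
Absorbed: α·S·A_cross = 0.80·204·4.310 = 703.4 W (cross-section A).
Total input = 703.4 + 405 = 1108 W.
Radiated: εσ·A_surf·T⁴ with A_surf = A = 4.310 m².
T⁴ = 1108/(0.54·5.67×10⁻⁸·4.310) = 8.399×10⁹ K⁴.

T ≈ 303 K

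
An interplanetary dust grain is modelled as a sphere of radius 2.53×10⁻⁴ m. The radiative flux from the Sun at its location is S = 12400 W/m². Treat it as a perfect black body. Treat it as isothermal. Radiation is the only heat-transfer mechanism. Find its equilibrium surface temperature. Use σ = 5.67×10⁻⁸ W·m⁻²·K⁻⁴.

At equilibrium, absorbed power = emitted power.
Absorbing cross-section = πr² = 2.011×10⁻⁷ m²; emitting surface = 4πr² = 8.044×10⁻⁷ m² (ratio 4).
S·A_cross = εσ·A_surf·T⁴  ⇒  T⁴ = S/(4σ).
T⁴ = 1.00·12400/(4·5.67×10⁻⁸) = 5.467×10¹⁰ K⁴.
T = (5.467×10¹⁰)^(1/4).

T ≈ 484 K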